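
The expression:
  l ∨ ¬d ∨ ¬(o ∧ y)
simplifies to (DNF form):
l ∨ ¬d ∨ ¬o ∨ ¬y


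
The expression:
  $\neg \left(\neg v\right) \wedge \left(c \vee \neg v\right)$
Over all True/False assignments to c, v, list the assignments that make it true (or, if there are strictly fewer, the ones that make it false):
is true only for:
  c=True, v=True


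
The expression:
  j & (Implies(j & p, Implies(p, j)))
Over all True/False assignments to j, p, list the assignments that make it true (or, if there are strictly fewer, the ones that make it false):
is true only for:
  j=True, p=False;
  j=True, p=True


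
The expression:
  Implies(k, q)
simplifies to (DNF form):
q | ~k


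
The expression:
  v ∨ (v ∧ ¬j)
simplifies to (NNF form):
v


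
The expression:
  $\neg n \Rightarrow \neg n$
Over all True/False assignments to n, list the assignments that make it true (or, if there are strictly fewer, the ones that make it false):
is always true.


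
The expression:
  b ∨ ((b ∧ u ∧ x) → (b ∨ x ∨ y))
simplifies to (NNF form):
True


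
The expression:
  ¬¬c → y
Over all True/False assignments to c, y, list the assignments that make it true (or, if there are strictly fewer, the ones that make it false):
is false only for:
  c=True, y=False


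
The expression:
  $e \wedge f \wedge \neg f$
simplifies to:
$\text{False}$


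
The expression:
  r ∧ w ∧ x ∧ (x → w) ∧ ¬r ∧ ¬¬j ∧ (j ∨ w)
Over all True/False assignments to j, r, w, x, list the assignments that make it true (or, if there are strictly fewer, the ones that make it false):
is never true.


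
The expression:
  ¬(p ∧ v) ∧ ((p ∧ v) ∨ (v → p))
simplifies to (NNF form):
¬v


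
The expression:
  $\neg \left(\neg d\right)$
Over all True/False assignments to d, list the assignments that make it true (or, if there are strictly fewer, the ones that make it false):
is true only for:
  d=True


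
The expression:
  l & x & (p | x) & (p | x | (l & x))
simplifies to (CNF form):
l & x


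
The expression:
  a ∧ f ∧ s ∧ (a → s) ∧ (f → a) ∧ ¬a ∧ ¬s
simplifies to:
False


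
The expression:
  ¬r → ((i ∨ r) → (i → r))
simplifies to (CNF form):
r ∨ ¬i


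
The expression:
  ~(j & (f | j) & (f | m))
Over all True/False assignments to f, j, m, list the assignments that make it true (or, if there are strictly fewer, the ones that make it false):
is false only for:
  f=False, j=True, m=True;
  f=True, j=True, m=False;
  f=True, j=True, m=True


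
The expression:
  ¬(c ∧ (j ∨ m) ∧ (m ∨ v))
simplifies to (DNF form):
(¬j ∧ ¬m) ∨ (¬m ∧ ¬v) ∨ ¬c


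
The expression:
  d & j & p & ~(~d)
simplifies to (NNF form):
d & j & p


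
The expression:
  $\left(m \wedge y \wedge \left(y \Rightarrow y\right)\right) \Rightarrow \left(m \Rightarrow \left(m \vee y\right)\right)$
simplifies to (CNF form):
$\text{True}$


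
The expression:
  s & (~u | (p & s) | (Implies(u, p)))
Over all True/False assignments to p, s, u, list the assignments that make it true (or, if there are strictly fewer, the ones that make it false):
is true only for:
  p=False, s=True, u=False;
  p=True, s=True, u=False;
  p=True, s=True, u=True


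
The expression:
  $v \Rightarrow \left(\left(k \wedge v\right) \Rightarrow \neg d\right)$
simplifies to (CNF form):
$\neg d \vee \neg k \vee \neg v$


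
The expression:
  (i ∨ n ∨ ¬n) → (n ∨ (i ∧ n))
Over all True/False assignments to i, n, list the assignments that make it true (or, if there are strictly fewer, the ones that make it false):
is true only for:
  i=False, n=True;
  i=True, n=True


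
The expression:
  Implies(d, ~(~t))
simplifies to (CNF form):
t | ~d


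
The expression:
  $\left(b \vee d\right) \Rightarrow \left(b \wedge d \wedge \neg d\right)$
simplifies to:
$\neg b \wedge \neg d$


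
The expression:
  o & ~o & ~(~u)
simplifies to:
False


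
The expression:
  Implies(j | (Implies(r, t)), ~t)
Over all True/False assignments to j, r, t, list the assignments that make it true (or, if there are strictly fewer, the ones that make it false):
is true only for:
  j=False, r=False, t=False;
  j=False, r=True, t=False;
  j=True, r=False, t=False;
  j=True, r=True, t=False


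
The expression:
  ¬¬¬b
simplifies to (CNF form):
¬b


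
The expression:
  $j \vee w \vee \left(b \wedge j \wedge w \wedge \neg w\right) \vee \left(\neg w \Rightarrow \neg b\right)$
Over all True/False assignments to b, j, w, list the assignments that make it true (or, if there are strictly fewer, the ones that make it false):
is false only for:
  b=True, j=False, w=False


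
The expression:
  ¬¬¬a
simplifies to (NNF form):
¬a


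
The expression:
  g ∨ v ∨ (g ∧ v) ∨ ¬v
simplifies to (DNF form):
True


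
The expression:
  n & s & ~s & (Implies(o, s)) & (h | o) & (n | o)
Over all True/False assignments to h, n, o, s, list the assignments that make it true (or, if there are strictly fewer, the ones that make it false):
is never true.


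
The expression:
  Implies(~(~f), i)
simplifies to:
i | ~f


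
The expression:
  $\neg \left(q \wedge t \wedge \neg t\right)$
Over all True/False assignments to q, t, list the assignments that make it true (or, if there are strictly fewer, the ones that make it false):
is always true.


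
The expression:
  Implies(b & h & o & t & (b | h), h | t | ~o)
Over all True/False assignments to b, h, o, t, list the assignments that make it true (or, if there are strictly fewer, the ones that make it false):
is always true.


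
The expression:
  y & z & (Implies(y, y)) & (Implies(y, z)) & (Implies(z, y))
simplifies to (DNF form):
y & z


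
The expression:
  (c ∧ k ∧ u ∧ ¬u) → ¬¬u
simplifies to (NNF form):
True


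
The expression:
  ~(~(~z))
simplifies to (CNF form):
~z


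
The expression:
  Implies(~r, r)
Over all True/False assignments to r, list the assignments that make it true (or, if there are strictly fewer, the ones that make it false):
is true only for:
  r=True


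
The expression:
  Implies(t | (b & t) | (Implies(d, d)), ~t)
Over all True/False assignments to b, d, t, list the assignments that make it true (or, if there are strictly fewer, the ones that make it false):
is true only for:
  b=False, d=False, t=False;
  b=False, d=True, t=False;
  b=True, d=False, t=False;
  b=True, d=True, t=False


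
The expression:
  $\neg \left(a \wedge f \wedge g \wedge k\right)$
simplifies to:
$\neg a \vee \neg f \vee \neg g \vee \neg k$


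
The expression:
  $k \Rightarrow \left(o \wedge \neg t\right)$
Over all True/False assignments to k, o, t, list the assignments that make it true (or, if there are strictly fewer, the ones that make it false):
is false only for:
  k=True, o=False, t=False;
  k=True, o=False, t=True;
  k=True, o=True, t=True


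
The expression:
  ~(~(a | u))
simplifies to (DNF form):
a | u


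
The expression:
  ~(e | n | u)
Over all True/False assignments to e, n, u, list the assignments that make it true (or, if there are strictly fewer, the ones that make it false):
is true only for:
  e=False, n=False, u=False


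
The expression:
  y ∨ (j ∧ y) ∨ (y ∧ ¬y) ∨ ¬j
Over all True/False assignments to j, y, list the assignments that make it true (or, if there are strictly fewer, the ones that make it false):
is false only for:
  j=True, y=False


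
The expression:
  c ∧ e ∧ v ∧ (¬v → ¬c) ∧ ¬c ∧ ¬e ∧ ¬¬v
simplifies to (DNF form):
False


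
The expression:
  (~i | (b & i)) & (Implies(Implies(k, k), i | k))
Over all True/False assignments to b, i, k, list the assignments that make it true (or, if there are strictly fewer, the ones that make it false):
is true only for:
  b=False, i=False, k=True;
  b=True, i=False, k=True;
  b=True, i=True, k=False;
  b=True, i=True, k=True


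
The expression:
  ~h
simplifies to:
~h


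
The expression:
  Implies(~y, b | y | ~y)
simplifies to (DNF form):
True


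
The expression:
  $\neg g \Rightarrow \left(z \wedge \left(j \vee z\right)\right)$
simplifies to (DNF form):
$g \vee z$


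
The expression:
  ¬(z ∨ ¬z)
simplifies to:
False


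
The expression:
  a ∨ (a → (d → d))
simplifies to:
True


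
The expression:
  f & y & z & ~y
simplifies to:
False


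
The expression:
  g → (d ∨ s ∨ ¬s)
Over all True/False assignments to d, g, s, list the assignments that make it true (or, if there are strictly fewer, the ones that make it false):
is always true.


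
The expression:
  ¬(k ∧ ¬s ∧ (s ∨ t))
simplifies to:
s ∨ ¬k ∨ ¬t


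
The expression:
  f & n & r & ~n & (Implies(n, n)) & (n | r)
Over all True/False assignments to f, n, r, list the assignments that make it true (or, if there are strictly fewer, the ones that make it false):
is never true.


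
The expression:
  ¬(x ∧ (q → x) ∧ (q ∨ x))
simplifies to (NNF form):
¬x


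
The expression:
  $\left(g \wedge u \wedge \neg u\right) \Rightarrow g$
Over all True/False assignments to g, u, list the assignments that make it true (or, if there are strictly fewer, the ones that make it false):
is always true.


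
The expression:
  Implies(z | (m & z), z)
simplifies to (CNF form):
True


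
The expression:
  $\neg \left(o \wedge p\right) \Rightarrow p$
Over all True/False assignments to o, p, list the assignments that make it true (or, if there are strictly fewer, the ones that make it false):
is true only for:
  o=False, p=True;
  o=True, p=True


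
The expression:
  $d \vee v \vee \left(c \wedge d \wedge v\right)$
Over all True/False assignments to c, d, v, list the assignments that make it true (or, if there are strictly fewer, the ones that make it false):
is false only for:
  c=False, d=False, v=False;
  c=True, d=False, v=False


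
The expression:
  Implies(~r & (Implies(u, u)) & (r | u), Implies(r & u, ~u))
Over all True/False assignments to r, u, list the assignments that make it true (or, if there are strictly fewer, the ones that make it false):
is always true.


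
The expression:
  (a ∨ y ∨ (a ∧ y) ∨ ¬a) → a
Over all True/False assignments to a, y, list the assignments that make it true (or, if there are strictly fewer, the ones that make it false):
is true only for:
  a=True, y=False;
  a=True, y=True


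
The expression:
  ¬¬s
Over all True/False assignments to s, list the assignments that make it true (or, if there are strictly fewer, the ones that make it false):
is true only for:
  s=True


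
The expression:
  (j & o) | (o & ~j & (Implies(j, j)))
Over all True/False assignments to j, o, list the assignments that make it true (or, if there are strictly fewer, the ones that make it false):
is true only for:
  j=False, o=True;
  j=True, o=True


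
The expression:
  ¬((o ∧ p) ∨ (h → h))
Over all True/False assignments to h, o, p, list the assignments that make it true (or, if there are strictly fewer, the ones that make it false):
is never true.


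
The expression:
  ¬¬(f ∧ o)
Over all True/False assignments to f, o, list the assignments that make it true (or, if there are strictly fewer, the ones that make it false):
is true only for:
  f=True, o=True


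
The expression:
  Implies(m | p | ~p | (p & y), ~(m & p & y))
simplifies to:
~m | ~p | ~y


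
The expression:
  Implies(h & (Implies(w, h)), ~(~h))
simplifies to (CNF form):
True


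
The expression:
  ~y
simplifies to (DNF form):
~y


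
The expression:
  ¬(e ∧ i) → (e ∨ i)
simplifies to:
e ∨ i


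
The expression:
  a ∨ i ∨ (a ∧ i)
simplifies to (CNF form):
a ∨ i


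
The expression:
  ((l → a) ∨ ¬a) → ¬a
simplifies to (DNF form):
¬a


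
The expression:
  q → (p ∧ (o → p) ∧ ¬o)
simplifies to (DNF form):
(p ∧ ¬o) ∨ ¬q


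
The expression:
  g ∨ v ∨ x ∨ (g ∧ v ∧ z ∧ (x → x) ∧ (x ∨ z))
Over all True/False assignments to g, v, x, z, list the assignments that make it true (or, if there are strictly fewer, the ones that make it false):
is false only for:
  g=False, v=False, x=False, z=False;
  g=False, v=False, x=False, z=True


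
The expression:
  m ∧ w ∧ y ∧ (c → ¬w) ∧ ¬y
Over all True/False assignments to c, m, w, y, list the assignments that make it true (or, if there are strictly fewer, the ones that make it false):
is never true.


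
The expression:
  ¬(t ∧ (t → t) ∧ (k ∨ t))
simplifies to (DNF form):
¬t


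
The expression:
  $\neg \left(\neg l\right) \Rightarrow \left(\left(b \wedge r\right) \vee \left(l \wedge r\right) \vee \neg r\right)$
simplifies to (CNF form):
$\text{True}$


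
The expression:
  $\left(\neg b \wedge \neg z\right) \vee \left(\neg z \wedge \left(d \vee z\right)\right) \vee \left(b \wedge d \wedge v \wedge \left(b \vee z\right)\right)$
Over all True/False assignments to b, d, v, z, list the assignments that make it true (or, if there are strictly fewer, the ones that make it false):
is true only for:
  b=False, d=False, v=False, z=False;
  b=False, d=False, v=True, z=False;
  b=False, d=True, v=False, z=False;
  b=False, d=True, v=True, z=False;
  b=True, d=True, v=False, z=False;
  b=True, d=True, v=True, z=False;
  b=True, d=True, v=True, z=True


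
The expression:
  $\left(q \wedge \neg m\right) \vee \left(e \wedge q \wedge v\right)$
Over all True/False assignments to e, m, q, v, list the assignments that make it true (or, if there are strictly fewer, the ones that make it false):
is true only for:
  e=False, m=False, q=True, v=False;
  e=False, m=False, q=True, v=True;
  e=True, m=False, q=True, v=False;
  e=True, m=False, q=True, v=True;
  e=True, m=True, q=True, v=True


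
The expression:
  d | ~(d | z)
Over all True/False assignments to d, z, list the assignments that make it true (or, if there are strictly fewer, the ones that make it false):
is false only for:
  d=False, z=True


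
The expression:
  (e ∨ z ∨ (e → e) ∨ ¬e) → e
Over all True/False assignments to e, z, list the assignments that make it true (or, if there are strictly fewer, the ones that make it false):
is true only for:
  e=True, z=False;
  e=True, z=True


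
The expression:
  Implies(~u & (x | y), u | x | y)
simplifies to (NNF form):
True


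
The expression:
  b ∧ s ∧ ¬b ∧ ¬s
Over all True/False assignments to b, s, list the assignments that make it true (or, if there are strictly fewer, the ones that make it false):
is never true.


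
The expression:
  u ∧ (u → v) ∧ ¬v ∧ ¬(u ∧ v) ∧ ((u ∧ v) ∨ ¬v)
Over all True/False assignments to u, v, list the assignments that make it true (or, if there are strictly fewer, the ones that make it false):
is never true.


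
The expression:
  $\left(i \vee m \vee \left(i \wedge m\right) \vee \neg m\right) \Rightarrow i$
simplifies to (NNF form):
$i$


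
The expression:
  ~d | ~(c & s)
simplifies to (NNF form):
~c | ~d | ~s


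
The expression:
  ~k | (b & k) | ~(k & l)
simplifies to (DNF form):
b | ~k | ~l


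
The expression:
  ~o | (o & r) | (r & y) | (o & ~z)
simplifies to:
r | ~o | ~z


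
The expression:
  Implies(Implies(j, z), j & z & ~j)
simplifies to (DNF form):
j & ~z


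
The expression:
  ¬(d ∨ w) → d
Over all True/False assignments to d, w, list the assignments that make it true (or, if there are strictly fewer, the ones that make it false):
is false only for:
  d=False, w=False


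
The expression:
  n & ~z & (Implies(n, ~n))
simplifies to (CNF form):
False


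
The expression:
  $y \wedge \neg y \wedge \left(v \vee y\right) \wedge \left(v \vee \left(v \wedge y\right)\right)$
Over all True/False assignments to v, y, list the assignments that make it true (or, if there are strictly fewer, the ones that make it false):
is never true.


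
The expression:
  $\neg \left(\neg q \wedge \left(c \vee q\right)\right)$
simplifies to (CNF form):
$q \vee \neg c$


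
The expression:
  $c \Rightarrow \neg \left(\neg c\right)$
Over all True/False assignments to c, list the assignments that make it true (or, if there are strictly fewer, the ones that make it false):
is always true.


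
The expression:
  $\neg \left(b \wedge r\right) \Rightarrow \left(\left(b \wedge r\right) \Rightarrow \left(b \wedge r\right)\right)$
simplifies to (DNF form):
$\text{True}$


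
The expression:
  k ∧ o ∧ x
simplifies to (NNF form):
k ∧ o ∧ x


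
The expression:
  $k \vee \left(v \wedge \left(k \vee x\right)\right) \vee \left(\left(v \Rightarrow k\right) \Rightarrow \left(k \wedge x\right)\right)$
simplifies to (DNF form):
$k \vee v$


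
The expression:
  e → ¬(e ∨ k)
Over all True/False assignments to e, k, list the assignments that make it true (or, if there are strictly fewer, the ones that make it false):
is true only for:
  e=False, k=False;
  e=False, k=True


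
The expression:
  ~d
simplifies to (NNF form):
~d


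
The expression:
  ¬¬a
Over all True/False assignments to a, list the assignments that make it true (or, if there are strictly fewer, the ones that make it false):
is true only for:
  a=True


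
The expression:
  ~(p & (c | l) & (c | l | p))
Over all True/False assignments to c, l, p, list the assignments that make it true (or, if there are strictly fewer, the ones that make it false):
is false only for:
  c=False, l=True, p=True;
  c=True, l=False, p=True;
  c=True, l=True, p=True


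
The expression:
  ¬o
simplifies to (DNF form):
¬o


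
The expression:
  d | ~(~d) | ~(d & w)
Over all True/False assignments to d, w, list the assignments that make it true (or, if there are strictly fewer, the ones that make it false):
is always true.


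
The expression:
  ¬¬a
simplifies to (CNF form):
a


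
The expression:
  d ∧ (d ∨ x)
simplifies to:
d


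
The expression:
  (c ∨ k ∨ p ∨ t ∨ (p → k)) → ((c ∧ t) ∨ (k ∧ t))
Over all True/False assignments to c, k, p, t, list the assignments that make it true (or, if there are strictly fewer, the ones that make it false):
is true only for:
  c=False, k=True, p=False, t=True;
  c=False, k=True, p=True, t=True;
  c=True, k=False, p=False, t=True;
  c=True, k=False, p=True, t=True;
  c=True, k=True, p=False, t=True;
  c=True, k=True, p=True, t=True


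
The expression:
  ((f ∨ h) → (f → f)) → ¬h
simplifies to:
¬h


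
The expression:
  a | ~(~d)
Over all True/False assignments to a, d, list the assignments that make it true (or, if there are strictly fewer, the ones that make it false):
is false only for:
  a=False, d=False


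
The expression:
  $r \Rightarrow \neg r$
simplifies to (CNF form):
$\neg r$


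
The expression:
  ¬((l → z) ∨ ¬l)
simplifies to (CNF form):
l ∧ ¬z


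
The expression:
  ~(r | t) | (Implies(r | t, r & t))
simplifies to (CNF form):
(r | ~t) & (t | ~r)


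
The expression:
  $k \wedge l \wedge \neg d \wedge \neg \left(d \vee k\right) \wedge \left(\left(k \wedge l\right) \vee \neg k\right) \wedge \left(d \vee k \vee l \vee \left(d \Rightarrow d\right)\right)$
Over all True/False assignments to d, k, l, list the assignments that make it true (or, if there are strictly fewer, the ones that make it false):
is never true.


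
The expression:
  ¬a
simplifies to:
¬a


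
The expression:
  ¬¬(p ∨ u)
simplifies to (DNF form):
p ∨ u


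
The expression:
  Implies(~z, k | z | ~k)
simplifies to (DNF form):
True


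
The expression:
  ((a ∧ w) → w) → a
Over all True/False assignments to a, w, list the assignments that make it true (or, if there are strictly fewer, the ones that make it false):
is true only for:
  a=True, w=False;
  a=True, w=True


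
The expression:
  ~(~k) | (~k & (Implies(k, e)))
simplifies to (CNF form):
True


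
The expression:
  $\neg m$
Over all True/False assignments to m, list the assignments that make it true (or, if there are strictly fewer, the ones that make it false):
is true only for:
  m=False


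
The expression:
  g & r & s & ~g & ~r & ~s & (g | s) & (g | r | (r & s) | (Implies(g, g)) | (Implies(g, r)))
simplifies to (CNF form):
False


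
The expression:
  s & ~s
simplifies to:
False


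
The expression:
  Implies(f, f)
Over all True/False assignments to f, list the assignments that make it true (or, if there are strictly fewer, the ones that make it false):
is always true.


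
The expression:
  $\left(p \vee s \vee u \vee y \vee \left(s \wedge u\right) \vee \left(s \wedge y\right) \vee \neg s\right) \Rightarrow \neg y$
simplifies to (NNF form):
$\neg y$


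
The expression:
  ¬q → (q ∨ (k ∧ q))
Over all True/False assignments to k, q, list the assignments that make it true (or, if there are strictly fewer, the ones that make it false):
is true only for:
  k=False, q=True;
  k=True, q=True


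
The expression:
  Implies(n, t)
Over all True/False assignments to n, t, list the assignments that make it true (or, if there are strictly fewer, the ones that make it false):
is false only for:
  n=True, t=False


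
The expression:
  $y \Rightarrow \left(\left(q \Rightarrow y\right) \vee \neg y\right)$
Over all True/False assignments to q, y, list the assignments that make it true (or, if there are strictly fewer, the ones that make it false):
is always true.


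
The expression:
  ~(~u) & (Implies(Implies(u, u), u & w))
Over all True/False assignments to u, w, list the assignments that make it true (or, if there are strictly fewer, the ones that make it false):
is true only for:
  u=True, w=True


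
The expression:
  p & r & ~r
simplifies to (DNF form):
False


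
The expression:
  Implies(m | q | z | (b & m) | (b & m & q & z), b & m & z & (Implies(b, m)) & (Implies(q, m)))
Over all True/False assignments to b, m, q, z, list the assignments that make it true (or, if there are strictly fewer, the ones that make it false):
is true only for:
  b=False, m=False, q=False, z=False;
  b=True, m=False, q=False, z=False;
  b=True, m=True, q=False, z=True;
  b=True, m=True, q=True, z=True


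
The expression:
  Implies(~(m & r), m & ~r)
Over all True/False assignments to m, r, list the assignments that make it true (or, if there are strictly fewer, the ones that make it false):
is true only for:
  m=True, r=False;
  m=True, r=True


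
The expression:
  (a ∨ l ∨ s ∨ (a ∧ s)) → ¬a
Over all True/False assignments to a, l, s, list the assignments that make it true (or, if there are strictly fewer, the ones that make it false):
is true only for:
  a=False, l=False, s=False;
  a=False, l=False, s=True;
  a=False, l=True, s=False;
  a=False, l=True, s=True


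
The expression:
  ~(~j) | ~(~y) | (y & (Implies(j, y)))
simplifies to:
j | y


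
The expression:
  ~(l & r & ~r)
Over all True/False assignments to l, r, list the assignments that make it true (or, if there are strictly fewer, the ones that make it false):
is always true.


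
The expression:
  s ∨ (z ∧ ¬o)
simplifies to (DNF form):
s ∨ (z ∧ ¬o)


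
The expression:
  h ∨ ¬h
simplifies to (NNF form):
True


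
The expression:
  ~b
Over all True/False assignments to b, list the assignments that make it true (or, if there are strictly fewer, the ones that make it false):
is true only for:
  b=False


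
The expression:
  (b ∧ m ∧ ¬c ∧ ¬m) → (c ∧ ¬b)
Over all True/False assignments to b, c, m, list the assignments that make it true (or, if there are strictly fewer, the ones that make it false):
is always true.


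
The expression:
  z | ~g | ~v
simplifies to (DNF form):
z | ~g | ~v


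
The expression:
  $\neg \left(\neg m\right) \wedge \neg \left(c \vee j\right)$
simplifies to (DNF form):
$m \wedge \neg c \wedge \neg j$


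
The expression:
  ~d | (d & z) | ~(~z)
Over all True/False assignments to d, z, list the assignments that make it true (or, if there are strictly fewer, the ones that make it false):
is false only for:
  d=True, z=False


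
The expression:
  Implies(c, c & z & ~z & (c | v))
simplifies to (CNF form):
~c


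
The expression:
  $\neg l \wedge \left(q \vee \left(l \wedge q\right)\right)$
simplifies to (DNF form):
$q \wedge \neg l$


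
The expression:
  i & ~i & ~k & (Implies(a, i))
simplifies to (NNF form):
False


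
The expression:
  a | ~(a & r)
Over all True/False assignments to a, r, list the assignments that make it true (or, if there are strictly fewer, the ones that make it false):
is always true.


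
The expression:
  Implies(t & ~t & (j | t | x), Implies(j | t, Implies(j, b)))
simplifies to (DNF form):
True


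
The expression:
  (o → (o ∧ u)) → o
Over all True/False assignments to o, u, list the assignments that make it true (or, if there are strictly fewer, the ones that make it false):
is true only for:
  o=True, u=False;
  o=True, u=True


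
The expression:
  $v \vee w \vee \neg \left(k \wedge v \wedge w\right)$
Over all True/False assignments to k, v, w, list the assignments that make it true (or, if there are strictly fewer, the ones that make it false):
is always true.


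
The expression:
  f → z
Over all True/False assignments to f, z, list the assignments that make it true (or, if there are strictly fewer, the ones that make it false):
is false only for:
  f=True, z=False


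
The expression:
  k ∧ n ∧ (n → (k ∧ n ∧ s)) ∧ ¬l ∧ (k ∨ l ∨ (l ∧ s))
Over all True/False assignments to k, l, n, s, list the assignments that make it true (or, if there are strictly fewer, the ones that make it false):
is true only for:
  k=True, l=False, n=True, s=True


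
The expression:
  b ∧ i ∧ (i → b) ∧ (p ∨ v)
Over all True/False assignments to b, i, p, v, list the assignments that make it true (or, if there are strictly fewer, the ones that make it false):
is true only for:
  b=True, i=True, p=False, v=True;
  b=True, i=True, p=True, v=False;
  b=True, i=True, p=True, v=True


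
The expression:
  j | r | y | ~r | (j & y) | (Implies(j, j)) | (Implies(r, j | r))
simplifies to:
True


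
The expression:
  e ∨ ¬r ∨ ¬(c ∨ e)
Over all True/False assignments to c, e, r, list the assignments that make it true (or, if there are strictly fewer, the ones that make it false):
is false only for:
  c=True, e=False, r=True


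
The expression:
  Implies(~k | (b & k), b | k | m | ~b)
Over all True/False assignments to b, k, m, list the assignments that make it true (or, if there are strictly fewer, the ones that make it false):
is always true.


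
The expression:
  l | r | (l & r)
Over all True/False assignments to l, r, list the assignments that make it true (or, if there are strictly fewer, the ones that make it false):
is false only for:
  l=False, r=False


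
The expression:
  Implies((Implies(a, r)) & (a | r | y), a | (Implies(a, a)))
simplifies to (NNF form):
True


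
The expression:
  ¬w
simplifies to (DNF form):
¬w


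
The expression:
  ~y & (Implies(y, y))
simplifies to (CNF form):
~y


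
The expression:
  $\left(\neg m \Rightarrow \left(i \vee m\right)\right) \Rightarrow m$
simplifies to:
$m \vee \neg i$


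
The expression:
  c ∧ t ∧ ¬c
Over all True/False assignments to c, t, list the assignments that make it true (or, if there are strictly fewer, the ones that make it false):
is never true.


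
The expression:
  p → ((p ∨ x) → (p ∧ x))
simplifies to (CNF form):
x ∨ ¬p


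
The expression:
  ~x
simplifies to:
~x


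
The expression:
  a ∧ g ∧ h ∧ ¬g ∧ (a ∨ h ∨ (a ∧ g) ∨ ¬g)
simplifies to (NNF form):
False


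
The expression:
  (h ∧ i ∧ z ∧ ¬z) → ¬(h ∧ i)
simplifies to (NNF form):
True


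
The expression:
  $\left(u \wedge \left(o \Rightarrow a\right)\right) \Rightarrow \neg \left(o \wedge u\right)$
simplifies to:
$\neg a \vee \neg o \vee \neg u$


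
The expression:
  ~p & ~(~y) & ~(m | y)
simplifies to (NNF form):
False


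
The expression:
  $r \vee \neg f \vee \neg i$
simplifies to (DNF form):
$r \vee \neg f \vee \neg i$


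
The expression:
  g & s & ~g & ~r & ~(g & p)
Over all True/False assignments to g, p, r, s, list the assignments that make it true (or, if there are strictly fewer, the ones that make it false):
is never true.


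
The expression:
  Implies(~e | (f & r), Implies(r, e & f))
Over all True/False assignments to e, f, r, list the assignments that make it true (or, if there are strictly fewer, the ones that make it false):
is false only for:
  e=False, f=False, r=True;
  e=False, f=True, r=True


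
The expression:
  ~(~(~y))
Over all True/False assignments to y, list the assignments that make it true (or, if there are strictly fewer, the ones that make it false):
is true only for:
  y=False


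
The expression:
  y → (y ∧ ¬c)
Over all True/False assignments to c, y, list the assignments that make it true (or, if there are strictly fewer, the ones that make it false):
is false only for:
  c=True, y=True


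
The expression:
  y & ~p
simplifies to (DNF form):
y & ~p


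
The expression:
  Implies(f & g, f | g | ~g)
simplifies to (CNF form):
True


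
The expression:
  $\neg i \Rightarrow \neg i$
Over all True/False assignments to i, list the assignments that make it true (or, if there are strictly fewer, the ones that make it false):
is always true.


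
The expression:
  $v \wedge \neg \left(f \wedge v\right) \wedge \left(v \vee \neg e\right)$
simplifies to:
$v \wedge \neg f$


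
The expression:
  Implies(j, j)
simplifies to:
True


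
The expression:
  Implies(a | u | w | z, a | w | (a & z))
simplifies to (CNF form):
(a | w | ~u) & (a | w | ~z)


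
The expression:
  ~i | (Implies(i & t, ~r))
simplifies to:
~i | ~r | ~t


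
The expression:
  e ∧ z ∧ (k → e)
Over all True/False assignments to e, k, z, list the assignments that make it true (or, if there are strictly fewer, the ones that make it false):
is true only for:
  e=True, k=False, z=True;
  e=True, k=True, z=True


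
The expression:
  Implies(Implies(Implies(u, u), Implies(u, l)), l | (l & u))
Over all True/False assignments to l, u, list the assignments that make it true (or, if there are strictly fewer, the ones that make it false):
is false only for:
  l=False, u=False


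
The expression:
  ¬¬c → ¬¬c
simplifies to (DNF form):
True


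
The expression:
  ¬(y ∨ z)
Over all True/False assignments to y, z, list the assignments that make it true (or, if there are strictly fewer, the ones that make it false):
is true only for:
  y=False, z=False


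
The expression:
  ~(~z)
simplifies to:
z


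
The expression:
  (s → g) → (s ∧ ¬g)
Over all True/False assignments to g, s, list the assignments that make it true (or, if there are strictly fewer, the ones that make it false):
is true only for:
  g=False, s=True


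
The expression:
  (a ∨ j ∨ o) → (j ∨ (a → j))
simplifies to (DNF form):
j ∨ ¬a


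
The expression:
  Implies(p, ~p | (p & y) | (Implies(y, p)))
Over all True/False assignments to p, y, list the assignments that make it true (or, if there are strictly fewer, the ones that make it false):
is always true.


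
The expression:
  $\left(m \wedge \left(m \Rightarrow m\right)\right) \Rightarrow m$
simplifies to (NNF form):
$\text{True}$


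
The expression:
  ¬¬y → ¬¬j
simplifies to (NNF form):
j ∨ ¬y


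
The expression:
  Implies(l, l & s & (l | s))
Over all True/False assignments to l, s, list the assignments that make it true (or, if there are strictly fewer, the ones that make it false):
is false only for:
  l=True, s=False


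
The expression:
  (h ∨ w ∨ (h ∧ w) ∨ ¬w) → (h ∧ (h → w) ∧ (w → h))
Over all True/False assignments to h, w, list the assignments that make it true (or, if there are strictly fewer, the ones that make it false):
is true only for:
  h=True, w=True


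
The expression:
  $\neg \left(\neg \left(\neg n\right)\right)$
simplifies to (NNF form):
$\neg n$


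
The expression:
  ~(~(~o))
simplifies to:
~o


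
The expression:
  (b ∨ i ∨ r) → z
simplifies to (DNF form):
z ∨ (¬b ∧ ¬i ∧ ¬r)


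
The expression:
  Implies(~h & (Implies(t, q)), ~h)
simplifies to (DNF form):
True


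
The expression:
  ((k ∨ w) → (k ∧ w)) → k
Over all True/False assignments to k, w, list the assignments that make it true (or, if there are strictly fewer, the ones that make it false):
is false only for:
  k=False, w=False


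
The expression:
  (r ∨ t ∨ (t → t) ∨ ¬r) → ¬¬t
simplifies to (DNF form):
t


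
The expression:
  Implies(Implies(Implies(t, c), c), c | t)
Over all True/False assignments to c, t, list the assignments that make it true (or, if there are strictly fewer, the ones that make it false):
is always true.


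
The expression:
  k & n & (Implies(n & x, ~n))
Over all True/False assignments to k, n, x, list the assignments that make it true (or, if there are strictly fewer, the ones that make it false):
is true only for:
  k=True, n=True, x=False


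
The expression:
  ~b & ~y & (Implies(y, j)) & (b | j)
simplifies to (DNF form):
j & ~b & ~y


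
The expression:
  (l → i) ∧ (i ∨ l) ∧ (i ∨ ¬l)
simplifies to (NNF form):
i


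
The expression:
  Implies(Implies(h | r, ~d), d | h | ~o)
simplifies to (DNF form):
d | h | ~o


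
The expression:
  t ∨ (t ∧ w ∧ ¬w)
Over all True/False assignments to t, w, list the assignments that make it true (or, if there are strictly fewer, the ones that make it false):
is true only for:
  t=True, w=False;
  t=True, w=True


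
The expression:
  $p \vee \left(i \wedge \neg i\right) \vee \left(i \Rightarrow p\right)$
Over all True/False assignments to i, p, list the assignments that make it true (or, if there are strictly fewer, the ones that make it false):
is false only for:
  i=True, p=False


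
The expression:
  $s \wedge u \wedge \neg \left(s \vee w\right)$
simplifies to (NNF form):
$\text{False}$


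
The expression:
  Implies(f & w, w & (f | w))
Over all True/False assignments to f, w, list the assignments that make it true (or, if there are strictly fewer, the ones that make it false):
is always true.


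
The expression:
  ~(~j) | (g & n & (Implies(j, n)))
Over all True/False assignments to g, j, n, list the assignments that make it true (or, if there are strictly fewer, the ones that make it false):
is false only for:
  g=False, j=False, n=False;
  g=False, j=False, n=True;
  g=True, j=False, n=False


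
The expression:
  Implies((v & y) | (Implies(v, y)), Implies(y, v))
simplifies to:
v | ~y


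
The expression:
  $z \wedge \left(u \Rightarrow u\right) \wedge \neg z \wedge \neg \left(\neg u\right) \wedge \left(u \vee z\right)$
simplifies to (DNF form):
$\text{False}$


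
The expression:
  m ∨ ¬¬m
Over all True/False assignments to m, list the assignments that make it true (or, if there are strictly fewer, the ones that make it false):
is true only for:
  m=True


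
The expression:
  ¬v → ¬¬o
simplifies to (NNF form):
o ∨ v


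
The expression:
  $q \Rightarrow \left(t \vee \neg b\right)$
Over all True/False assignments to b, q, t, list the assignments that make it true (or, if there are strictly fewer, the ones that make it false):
is false only for:
  b=True, q=True, t=False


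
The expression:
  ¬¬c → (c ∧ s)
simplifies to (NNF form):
s ∨ ¬c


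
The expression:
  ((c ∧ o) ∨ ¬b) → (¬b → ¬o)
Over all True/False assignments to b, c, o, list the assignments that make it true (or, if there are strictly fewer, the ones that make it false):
is false only for:
  b=False, c=False, o=True;
  b=False, c=True, o=True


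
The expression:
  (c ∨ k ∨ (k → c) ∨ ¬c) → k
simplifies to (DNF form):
k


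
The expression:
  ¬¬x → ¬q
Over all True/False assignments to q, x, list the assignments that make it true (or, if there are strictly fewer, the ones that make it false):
is false only for:
  q=True, x=True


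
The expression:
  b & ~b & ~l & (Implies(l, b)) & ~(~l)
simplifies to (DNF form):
False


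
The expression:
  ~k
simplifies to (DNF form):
~k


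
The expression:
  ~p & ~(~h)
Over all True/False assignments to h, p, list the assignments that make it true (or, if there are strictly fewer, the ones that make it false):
is true only for:
  h=True, p=False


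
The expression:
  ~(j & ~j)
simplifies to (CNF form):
True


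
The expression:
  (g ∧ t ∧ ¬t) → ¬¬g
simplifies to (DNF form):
True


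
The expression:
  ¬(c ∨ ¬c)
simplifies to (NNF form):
False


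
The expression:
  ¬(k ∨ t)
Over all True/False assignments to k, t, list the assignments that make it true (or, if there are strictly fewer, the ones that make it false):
is true only for:
  k=False, t=False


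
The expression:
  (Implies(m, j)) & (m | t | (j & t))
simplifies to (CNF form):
(m | t) & (j | ~m)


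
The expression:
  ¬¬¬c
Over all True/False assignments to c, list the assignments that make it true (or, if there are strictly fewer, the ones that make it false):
is true only for:
  c=False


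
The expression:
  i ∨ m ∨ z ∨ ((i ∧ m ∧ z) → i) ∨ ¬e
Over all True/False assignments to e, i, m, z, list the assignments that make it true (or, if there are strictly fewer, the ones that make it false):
is always true.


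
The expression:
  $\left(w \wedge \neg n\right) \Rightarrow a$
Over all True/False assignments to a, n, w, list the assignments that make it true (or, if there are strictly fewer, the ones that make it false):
is false only for:
  a=False, n=False, w=True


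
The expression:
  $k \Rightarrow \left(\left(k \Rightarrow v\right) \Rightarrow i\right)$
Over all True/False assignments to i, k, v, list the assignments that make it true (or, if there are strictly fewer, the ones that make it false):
is false only for:
  i=False, k=True, v=True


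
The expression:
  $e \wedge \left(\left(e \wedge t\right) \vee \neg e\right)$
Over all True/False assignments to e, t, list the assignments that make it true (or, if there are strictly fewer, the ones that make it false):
is true only for:
  e=True, t=True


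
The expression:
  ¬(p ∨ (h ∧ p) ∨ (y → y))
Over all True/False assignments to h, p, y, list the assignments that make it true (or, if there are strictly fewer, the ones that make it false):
is never true.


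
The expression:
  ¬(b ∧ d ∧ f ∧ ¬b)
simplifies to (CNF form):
True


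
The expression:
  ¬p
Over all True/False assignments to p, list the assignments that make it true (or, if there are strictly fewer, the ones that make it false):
is true only for:
  p=False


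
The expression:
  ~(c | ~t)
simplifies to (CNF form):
t & ~c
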